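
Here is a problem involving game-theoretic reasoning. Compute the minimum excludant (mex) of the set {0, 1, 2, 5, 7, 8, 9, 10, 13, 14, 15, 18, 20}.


Set = {0, 1, 2, 5, 7, 8, 9, 10, 13, 14, 15, 18, 20}
0 is in the set.
1 is in the set.
2 is in the set.
3 is NOT in the set. This is the mex.
mex = 3

3


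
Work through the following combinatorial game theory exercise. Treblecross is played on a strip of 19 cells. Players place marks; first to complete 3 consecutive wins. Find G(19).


Treblecross: place X on empty cells; 3-in-a-row wins.
Playing within two cells of an existing X lets the opponent win at once, so sensible play treats the cells i-2..i+2 around each X as dead. The player left with no safe cell loses, so this is a normal-play take-away game on strips of safe cells.
Placing X at cell i (0-indexed) of a strip of k safe cells leaves independent strips of sizes max(0, i-2) and max(0, k-i-3). Hence G(k) = mex{ G(max(0,i-2)) XOR G(max(0,k-i-3)) : 0 <= i < k }, with G(0) = 0.
G(1): splits (0,0):0^0=0 -> mex({0}) = 1
G(2): splits (0,0):0^0=0 -> mex({0}) = 1
G(3): splits (0,0):0^0=0 -> mex({0}) = 1
G(4): splits (0,1):0^1=1 (0,0):0^0=0 -> mex({0, 1}) = 2
G(5): splits (0,2):0^1=1 (0,1):0^1=1 (0,0):0^0=0 -> mex({0, 1}) = 2
G(6) = mex({1}) = 0
G(7) = mex({0, 1, 2}) = 3
G(8) = mex({0, 1, 2}) = 3
G(9) = mex({0, 2}) = 1
G(10) = mex({0, 2, 3}) = 1
G(11) = mex({0, 3}) = 1
G(12) = mex({1, 3}) = 0
G(13) = mex({0, 1, 2, 3}) = 4
G(14) = mex({0, 1, 2}) = 3
G(15) = mex({0, 1, 2}) = 3
G(16) = mex({0, 1, 2, 4}) = 3
G(17) = mex({0, 1, 3, 4}) = 2
G(18) = mex({0, 1, 3, 4}) = 2
G(19) = mex({0, 1, 3, 5}) = 2
Therefore G(19) = 2.

2


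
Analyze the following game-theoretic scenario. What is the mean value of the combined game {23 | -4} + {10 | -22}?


G1 = {23 | -4}, G2 = {10 | -22}
Each is a switch {a | b} with numbers a > b; its mean value is (a + b)/2, and mean value is additive over game sums: m(G1 + G2) = m(G1) + m(G2).
Mean of G1 = (23 + (-4))/2 = 19/2 = 19/2
Mean of G2 = (10 + (-22))/2 = -12/2 = -6
Mean of G1 + G2 = 19/2 + -6 = 7/2

7/2


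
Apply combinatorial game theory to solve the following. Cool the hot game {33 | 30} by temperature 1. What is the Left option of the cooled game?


Original game: {33 | 30} (a switch {a | b} with a > b).
Cooling by t (for t below the temperature (a - b)/2 = 3/2) taxes each move by t: {a | b} cooled by t is {a - t | b + t}.
Cooling amount: t = 1
Cooled Left option: 33 - 1 = 32
Cooled Right option: 30 + 1 = 31
Cooled game: {32 | 31}
Left option = 32

32


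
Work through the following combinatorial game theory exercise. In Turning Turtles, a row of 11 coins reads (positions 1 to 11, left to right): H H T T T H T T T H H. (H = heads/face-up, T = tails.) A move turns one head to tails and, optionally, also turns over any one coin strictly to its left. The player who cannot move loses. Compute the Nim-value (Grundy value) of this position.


Coins: H H T T T H T T T H H
Key fact: a single head at position k behaves exactly like a Nim heap of size k (turning it to T and optionally flipping a coin at j < k corresponds to moving the heap from k to j, or to 0), and heads combine as a disjunctive sum (two heads at the same place would cancel, matching j XOR j = 0). So the Nim-value is the XOR of the 1-indexed positions of the heads.
Face-up positions (1-indexed): [1, 2, 6, 10, 11]
XOR 0 with 1: 0 XOR 1 = 1
XOR 1 with 2: 1 XOR 2 = 3
XOR 3 with 6: 3 XOR 6 = 5
XOR 5 with 10: 5 XOR 10 = 15
XOR 15 with 11: 15 XOR 11 = 4
Nim-value = 4

4


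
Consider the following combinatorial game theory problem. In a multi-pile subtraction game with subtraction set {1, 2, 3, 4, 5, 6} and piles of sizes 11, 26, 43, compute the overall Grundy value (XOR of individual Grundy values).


Subtraction set: {1, 2, 3, 4, 5, 6}
For this subtraction set, G(n) = n mod 7 (period = max + 1 = 7).
Pile 1 (size 11): G(11) = 11 mod 7 = 4
Pile 2 (size 26): G(26) = 26 mod 7 = 5
Pile 3 (size 43): G(43) = 43 mod 7 = 1
Total Grundy value = XOR of all: 4 XOR 5 XOR 1 = 0

0


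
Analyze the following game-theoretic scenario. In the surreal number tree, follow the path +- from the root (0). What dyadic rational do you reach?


Sign expansion: +-
Rule: track bounds (lo, hi), initially (-inf, +inf). On '+', the current value becomes lo and we move to the simplest number in (value, hi): value + 1 if hi = +inf, otherwise the midpoint (value + hi)/2. On '-', the current value becomes hi and we move to value - 1 if lo = -inf, otherwise the midpoint (lo + value)/2.
Start at 0.
Step 1: sign = +, move right. Bounds: (0, +inf). Value = 1
Step 2: sign = -, move left. Bounds: (0, 1). Value = 1/2
The surreal number with sign expansion +- is 1/2.

1/2


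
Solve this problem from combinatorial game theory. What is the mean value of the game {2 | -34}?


Game = {2 | -34}, a switch {a | b} with numbers a > b.
Its thermograph has left wall a - t and right wall b + t, which meet at t = (a - b)/2, where both equal (a + b)/2. So the mast (mean value) is at (a + b)/2.
Mean = (2 + (-34))/2 = -32/2 = -16

-16


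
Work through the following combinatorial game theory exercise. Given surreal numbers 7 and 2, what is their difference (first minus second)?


x = 7, y = 2
x - y = 7 - 2 = 5

5


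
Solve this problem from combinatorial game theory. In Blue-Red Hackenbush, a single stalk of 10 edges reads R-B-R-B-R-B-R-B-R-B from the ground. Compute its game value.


Edges (from ground): R-B-R-B-R-B-R-B-R-B
By Berlekamp's sign-expansion rule, a Blue-Red Hackenbush stalk has the value of the surreal number whose sign sequence is the edge sequence with B -> + and R -> -.
Sign sequence: -+-+-+-+-+
Trace the sign expansion in the surreal number tree, starting from 0:
Edge 1: R (sign -) -> bounds (-inf, 0), value = -1
Edge 2: B (sign +) -> bounds (-1, 0), value = -1/2
Edge 3: R (sign -) -> bounds (-1, -1/2), value = -3/4
Edge 4: B (sign +) -> bounds (-3/4, -1/2), value = -5/8
Edge 5: R (sign -) -> bounds (-3/4, -5/8), value = -11/16
Edge 6: B (sign +) -> bounds (-11/16, -5/8), value = -21/32
Edge 7: R (sign -) -> bounds (-11/16, -21/32), value = -43/64
Edge 8: B (sign +) -> bounds (-43/64, -21/32), value = -85/128
Edge 9: R (sign -) -> bounds (-43/64, -85/128), value = -171/256
Edge 10: B (sign +) -> bounds (-171/256, -85/128), value = -341/512
Game value = -341/512

-341/512


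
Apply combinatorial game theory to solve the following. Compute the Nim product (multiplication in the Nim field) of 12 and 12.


Nim multiplication is bilinear over XOR: (u XOR v) * w = (u*w) XOR (v*w).
So we split each operand into its bit components and XOR the pairwise Nim products.
12 = 4 + 8 (as XOR of powers of 2).
12 = 4 + 8 (as XOR of powers of 2).
Using the standard Nim-product table on single bits:
  2*2 = 3,   2*4 = 8,   2*8 = 12,
  4*4 = 6,   4*8 = 11,  8*8 = 13,
and  1*x = x (identity), k*l = l*k (commutative).
Pairwise Nim products:
  4 * 4 = 6
  4 * 8 = 11
  8 * 4 = 11
  8 * 8 = 13
XOR them: 6 XOR 11 XOR 11 XOR 13 = 11.
Result: 12 * 12 = 11 (in Nim).

11


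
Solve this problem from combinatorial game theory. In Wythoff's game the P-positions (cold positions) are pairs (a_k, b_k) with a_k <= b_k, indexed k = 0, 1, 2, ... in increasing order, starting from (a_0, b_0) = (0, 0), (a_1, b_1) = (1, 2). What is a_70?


By Wythoff's theorem, a_k = floor(k * phi) and b_k = floor(k * phi^2) = a_k + k, where phi = (1 + sqrt(5))/2 is the golden ratio.
phi = (1 + sqrt(5))/2 = 1.618034
k = 70
k * phi = 70 * 1.618034 = 113.262379
a_70 = floor(k * phi) = 113

113


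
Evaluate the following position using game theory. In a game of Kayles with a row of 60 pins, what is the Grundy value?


Kayles: a move removes 1 or 2 adjacent pins from a contiguous row.
Removing pins from a row of k leaves two independent rows (a, b) with a + b = k - 1 (one pin) or a + b = k - 2 (two pins); an end removal gives a = 0.
By Sprague-Grundy, G(k) = mex{ G(a) XOR G(b) } over all these splits. G(0) = 0.
G(1): splits (0,0):0^0=0 -> mex({0}) = 1
G(2): splits (0,1):0^1=1 (0,0):0^0=0 -> mex({0, 1}) = 2
G(3): splits (0,2):0^2=2 (1,1):1^1=0 (0,1):0^1=1 -> mex({0, 1, 2}) = 3
G(4): splits (0,3):0^3=3 (1,2):1^2=3 (0,2):0^2=2 (1,1):1^1=0 -> mex({0, 2, 3}) = 1
G(5): splits (0,4):0^1=1 (1,3):1^3=2 (2,2):2^2=0 (0,3):0^3=3 (1,2):1^2=3 -> mex({0, 1, 2, 3}) = 4
G(6) = mex({0, 1, 2, 4}) = 3
G(7) = mex({0, 1, 3, 4, 5}) = 2
G(8) = mex({0, 2, 3, 5, 6}) = 1
G(9) = mex({0, 1, 2, 3, 6, 7}) = 4
G(10) = mex({0, 1, 3, 4, 5, 7}) = 2
G(11) = mex({0, 1, 2, 3, 4, 5}) = 6
G(12) = mex({0, 1, 2, 3, 5, 6, 7}) = 4
G(13) = mex({0, 2, 3, 4, 6, 7}) = 1
G(14) = mex({0, 1, 4, 5, 6, 7}) = 2
G(15) = mex({0, 1, 2, 3, 4, 5, 6}) = 7
G(16) = mex({0, 2, 3, 5, 6, 7}) = 1
G(17) = mex({0, 1, 2, 3, 5, 6, 7}) = 4
G(18) = mex({0, 1, 2, 4, 5, 6}) = 3
G(19) = mex({0, 1, 3, 4, 5, 7}) = 2
G(20) = mex({0, 2, 3, 4, 5, 6, 7}) = 1
G(21) = mex({0, 1, 2, 3, 5, 6, 7}) = 4
G(22) = mex({0, 1, 2, 3, 4, 5, 7}) = 6
G(23) = mex({0, 1, 2, 3, 4, 5, 6}) = 7
G(24) = mex({0, 1, 2, 3, 5, 6, 7}) = 4
G(25) = mex({0, 2, 3, 4, 6, 7}) = 1
G(26) = mex({0, 1, 3, 4, 5, 6, 7}) = 2
G(27) = mex({0, 1, 2, 3, 4, 5, 6, 7}) = 8
G(28) = mex({0, 1, 2, 3, 4, 6, 7, 8}) = 5
G(29) = mex({0, 1, 2, 3, 5, 6, 7, 8, 9}) = 4
G(30) = mex({0, 1, 2, 3, 4, 5, 6, 9, 10}) = 7
G(31) = mex({0, 1, 3, 4, 5, 7, 10, 11}) = 2
G(32) = mex({0, 2, 3, 4, 5, 6, 7, 9, 11}) = 1
G(33) = mex({0, 1, 2, 3, 4, 5, 6, 7, 9, 12}) = 8
G(34) = mex({0, 1, 2, 3, 4, 5, 7, 8, 11, 12}) = 6
G(35) = mex({0, 1, 2, 3, 4, 5, 6, 8, 9, 10, 11}) = 7
G(36) = mex({0, 1, 2, 3, 5, 6, 7, 9, 10}) = 4
G(37) = mex({0, 2, 3, 4, 6, 7, 9, 10, 11, 12}) = 1
G(38) = mex({0, 1, 3, 4, 5, 6, 7, 9, 10, 11, 12}) = 2
G(39) = mex({0, 1, 2, 4, 5, 6, 7, 9, 10, 12, 14}) = 3
G(40) = mex({0, 2, 3, 4, 6, 7, 11, 12, 14}) = 1
G(41) = mex({0, 1, 2, 3, 5, 6, 7, 9, 10, 11, 12}) = 4
G(42) = mex({0, 1, 2, 3, 4, 5, 6, 9, 10}) = 7
G(43) = mex({0, 1, 3, 4, 5, 7, 9, 10, 12, 15}) = 2
G(44) = mex({0, 2, 3, 4, 5, 6, 7, 9, 10, 12, 15}) = 1
G(45) = mex({0, 1, 2, 3, 4, 5, 6, 7, 9, 10, 12, 14}) = 8
G(46) = mex({0, 1, 3, 4, 5, 7, 8, 11, 12, 14}) = 2
G(47) = mex({0, 1, 2, 3, 4, 5, 6, 8, 9, 10, 11, 12}) = 7
G(48) = mex({0, 1, 2, 3, 5, 6, 7, 9, 10}) = 4
G(49) = mex({0, 2, 3, 4, 6, 7, 9, 10, 11, 12, 15}) = 1
G(50) = mex({0, 1, 4, 5, 6, 7, 9, 11, 12, 14, 15}) = 2
G(51) = mex({0, 1, 2, 3, 4, 5, 6, 7, 9, 12, 14, 15}) = 8
G(52) = mex({0, 2, 3, 4, 5, 6, 7, 8, 11, 12, 15}) = 1
G(53) = mex({0, 1, 2, 3, 5, 6, 7, 8, 9, 10, 11, 12}) = 4
G(54) = mex({0, 1, 2, 3, 4, 5, 6, 9, 10}) = 7
G(55) = mex({0, 1, 3, 4, 5, 7, 9, 10, 11, 12}) = 2
G(56) = mex({0, 2, 3, 4, 5, 6, 7, 9, 10, 11, 12, 13, 14}) = 1
G(57) = mex({0, 1, 2, 3, 5, 6, 7, 9, 10, 12, 13, 14, 15}) = 4
G(58) = mex({0, 1, 3, 4, 5, 7, 11, 12, 14, 15}) = 2
G(59) = mex({0, 1, 2, 3, 4, 5, 6, 9, 10, 11, 12, 15}) = 7
G(60) = mex({0, 1, 2, 3, 5, 6, 7, 9, 10}) = 4
Therefore G(60) = 4.

4


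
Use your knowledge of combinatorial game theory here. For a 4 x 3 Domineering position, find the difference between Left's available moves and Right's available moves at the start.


Board is 4 x 3 (rows x cols).
Left (vertical) placements: (rows-1) * cols = 3 * 3 = 9
Right (horizontal) placements: rows * (cols-1) = 4 * 2 = 8
Advantage = Left - Right = 9 - 8 = 1

1


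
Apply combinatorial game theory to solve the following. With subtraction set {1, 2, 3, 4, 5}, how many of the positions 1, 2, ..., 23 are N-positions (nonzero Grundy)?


Subtraction set S = {1, 2, 3, 4, 5}, so G(n) = n mod 6.
G(n) = 0 when n is a multiple of 6.
Multiples of 6 in [1, 23]: 3
N-positions (nonzero Grundy) = 23 - 3 = 20

20


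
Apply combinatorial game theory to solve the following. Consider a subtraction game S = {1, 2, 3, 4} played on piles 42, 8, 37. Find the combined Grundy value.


Subtraction set: {1, 2, 3, 4}
For this subtraction set, G(n) = n mod 5 (period = max + 1 = 5).
Pile 1 (size 42): G(42) = 42 mod 5 = 2
Pile 2 (size 8): G(8) = 8 mod 5 = 3
Pile 3 (size 37): G(37) = 37 mod 5 = 2
Total Grundy value = XOR of all: 2 XOR 3 XOR 2 = 3

3


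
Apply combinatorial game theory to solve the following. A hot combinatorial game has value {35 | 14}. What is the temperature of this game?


The game is {35 | 14}, a switch {a | b} with numbers a > b.
Cooling {a | b} by t gives {a - t | b + t}, which stops being hot when a - t = b + t, i.e. at t = (a - b)/2. So the temperature of a switch is (a - b)/2.
Temperature = (Left option - Right option) / 2
= (35 - (14)) / 2
= 21 / 2
= 21/2

21/2


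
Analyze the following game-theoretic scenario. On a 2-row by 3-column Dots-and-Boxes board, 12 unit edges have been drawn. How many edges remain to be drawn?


Grid: 2 x 3 boxes, i.e. 3 rows and 4 columns of dots.
Horizontal edges: (rows + 1) * cols = 3 * 3 = 9
Vertical edges: rows * (cols + 1) = 2 * 4 = 8
Total edges: 9 + 8 = 17
Edges drawn: 12
Remaining: 17 - 12 = 5

5


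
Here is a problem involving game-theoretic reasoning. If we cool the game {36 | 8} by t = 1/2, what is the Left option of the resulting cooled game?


Original game: {36 | 8} (a switch {a | b} with a > b).
Cooling by t (for t below the temperature (a - b)/2 = 14) taxes each move by t: {a | b} cooled by t is {a - t | b + t}.
Cooling amount: t = 1/2
Cooled Left option: 36 - 1/2 = 71/2
Cooled Right option: 8 + 1/2 = 17/2
Cooled game: {71/2 | 17/2}
Left option = 71/2

71/2


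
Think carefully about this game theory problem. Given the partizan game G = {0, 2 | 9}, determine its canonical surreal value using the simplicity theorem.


Left options: {0, 2}, max = 2
Right options: {9}, min = 9
All options are numbers and max(Left) < min(Right), so by the simplicity theorem the value is the simplest (earliest-born) number strictly between 2 and 9.
Integers 3 through 8 all lie strictly between 2 and 9.
Among integers, the simplest (lowest birthday = smallest |n|; 0 is born on day 0, +-n on day n) is 3.
No non-integer in the interval can be simpler: if x is a non-integer in the interval, then floor(x) or ceil(x) also lies in the interval (the interval contains an integer), and both are proper prefixes of x's sign expansion, i.e. born earlier. So the game value is 3.
Game value = 3

3


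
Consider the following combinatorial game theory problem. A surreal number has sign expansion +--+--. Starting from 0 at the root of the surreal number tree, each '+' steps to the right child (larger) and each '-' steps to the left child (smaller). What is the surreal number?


Sign expansion: +--+--
Rule: track bounds (lo, hi), initially (-inf, +inf). On '+', the current value becomes lo and we move to the simplest number in (value, hi): value + 1 if hi = +inf, otherwise the midpoint (value + hi)/2. On '-', the current value becomes hi and we move to value - 1 if lo = -inf, otherwise the midpoint (lo + value)/2.
Start at 0.
Step 1: sign = +, move right. Bounds: (0, +inf). Value = 1
Step 2: sign = -, move left. Bounds: (0, 1). Value = 1/2
Step 3: sign = -, move left. Bounds: (0, 1/2). Value = 1/4
Step 4: sign = +, move right. Bounds: (1/4, 1/2). Value = 3/8
Step 5: sign = -, move left. Bounds: (1/4, 3/8). Value = 5/16
Step 6: sign = -, move left. Bounds: (1/4, 5/16). Value = 9/32
The surreal number with sign expansion +--+-- is 9/32.

9/32


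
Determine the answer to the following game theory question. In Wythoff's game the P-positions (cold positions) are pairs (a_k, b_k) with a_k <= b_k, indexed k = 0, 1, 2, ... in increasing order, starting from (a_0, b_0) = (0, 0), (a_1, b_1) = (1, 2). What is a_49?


By Wythoff's theorem, a_k = floor(k * phi) and b_k = floor(k * phi^2) = a_k + k, where phi = (1 + sqrt(5))/2 is the golden ratio.
phi = (1 + sqrt(5))/2 = 1.618034
k = 49
k * phi = 49 * 1.618034 = 79.283665
a_49 = floor(k * phi) = 79

79


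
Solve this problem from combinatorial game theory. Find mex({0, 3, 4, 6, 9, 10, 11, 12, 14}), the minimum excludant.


Set = {0, 3, 4, 6, 9, 10, 11, 12, 14}
0 is in the set.
1 is NOT in the set. This is the mex.
mex = 1

1


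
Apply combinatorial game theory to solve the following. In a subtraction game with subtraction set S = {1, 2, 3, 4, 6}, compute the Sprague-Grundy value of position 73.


The subtraction set is S = {1, 2, 3, 4, 6}.
G(k) = mex{ G(k - s) : s in S, s <= k }. We compute iteratively: G(0) = 0.
G(1) = mex({0}) = 1
G(2) = mex({0, 1}) = 2
G(3) = mex({0, 1, 2}) = 3
G(4) = mex({0, 1, 2, 3}) = 4
G(5) = mex({1, 2, 3, 4}) = 0
G(6) = mex({0, 2, 3, 4}) = 1
G(7) = mex({0, 1, 3, 4}) = 2
G(8) = mex({0, 1, 2, 4}) = 3
G(9) = mex({0, 1, 2, 3}) = 4
G(10) = mex({1, 2, 3, 4}) = 0
Observe that G(5)..G(10) = 0, 1, 2, 3, 4, 0 repeats G(0)..G(5) = 0, 1, 2, 3, 4, 0.
For k >= max(S) = 6, G(k) is determined by the previous 6 values G(k-6)..G(k-1); a window of 6 consecutive values has recurred shifted by 5, so by induction G(k + 5) = G(k) for all k >= 0: the sequence is periodic from the start with period 5.
One period: G(0..4) = 0, 1, 2, 3, 4.
73 mod 5 = 3, so G(73) = G(3) = 3.

3


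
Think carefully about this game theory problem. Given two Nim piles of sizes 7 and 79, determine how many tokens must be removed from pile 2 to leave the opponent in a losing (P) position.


Piles: 7 and 79
Current XOR: 7 XOR 79 = 72 (non-zero, so this is an N-position).
To make the XOR zero, we need to find a move that balances the piles.
For pile 2 (size 79): target = 79 XOR 72 = 7
We reduce pile 2 from 79 to 7.
Tokens removed: 79 - 7 = 72
Verification: 7 XOR 7 = 0

72


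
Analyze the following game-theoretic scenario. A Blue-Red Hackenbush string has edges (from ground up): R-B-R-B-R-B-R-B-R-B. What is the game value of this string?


Edges (from ground): R-B-R-B-R-B-R-B-R-B
By Berlekamp's sign-expansion rule, a Blue-Red Hackenbush stalk has the value of the surreal number whose sign sequence is the edge sequence with B -> + and R -> -.
Sign sequence: -+-+-+-+-+
Trace the sign expansion in the surreal number tree, starting from 0:
Edge 1: R (sign -) -> bounds (-inf, 0), value = -1
Edge 2: B (sign +) -> bounds (-1, 0), value = -1/2
Edge 3: R (sign -) -> bounds (-1, -1/2), value = -3/4
Edge 4: B (sign +) -> bounds (-3/4, -1/2), value = -5/8
Edge 5: R (sign -) -> bounds (-3/4, -5/8), value = -11/16
Edge 6: B (sign +) -> bounds (-11/16, -5/8), value = -21/32
Edge 7: R (sign -) -> bounds (-11/16, -21/32), value = -43/64
Edge 8: B (sign +) -> bounds (-43/64, -21/32), value = -85/128
Edge 9: R (sign -) -> bounds (-43/64, -85/128), value = -171/256
Edge 10: B (sign +) -> bounds (-171/256, -85/128), value = -341/512
Game value = -341/512

-341/512


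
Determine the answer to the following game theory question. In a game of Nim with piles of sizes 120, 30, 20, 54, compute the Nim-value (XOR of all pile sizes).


We need the XOR (exclusive or) of all pile sizes.
After XOR-ing pile 1 (size 120): 0 XOR 120 = 120
After XOR-ing pile 2 (size 30): 120 XOR 30 = 102
After XOR-ing pile 3 (size 20): 102 XOR 20 = 114
After XOR-ing pile 4 (size 54): 114 XOR 54 = 68
The Nim-value of this position is 68.

68


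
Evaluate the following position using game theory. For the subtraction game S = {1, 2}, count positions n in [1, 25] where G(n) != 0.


Subtraction set S = {1, 2}, so G(n) = n mod 3.
G(n) = 0 when n is a multiple of 3.
Multiples of 3 in [1, 25]: 8
N-positions (nonzero Grundy) = 25 - 8 = 17

17


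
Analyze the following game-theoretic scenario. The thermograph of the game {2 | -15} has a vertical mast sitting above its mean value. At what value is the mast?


Game = {2 | -15}, a switch {a | b} with numbers a > b.
Its thermograph has left wall a - t and right wall b + t, which meet at t = (a - b)/2, where both equal (a + b)/2. So the mast (mean value) is at (a + b)/2.
Mean = (2 + (-15))/2 = -13/2 = -13/2

-13/2


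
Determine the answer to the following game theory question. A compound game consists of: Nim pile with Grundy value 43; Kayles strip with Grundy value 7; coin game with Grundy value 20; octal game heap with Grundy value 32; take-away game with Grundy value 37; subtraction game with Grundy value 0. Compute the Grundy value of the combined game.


By the Sprague-Grundy theorem, the Grundy value of a sum of games is the XOR of individual Grundy values.
Nim pile: Grundy value = 43. Running XOR: 0 XOR 43 = 43
Kayles strip: Grundy value = 7. Running XOR: 43 XOR 7 = 44
coin game: Grundy value = 20. Running XOR: 44 XOR 20 = 56
octal game heap: Grundy value = 32. Running XOR: 56 XOR 32 = 24
take-away game: Grundy value = 37. Running XOR: 24 XOR 37 = 61
subtraction game: Grundy value = 0. Running XOR: 61 XOR 0 = 61
The combined Grundy value is 61.

61


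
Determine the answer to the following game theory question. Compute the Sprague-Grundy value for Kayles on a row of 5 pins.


Kayles: a move removes 1 or 2 adjacent pins from a contiguous row.
Removing pins from a row of k leaves two independent rows (a, b) with a + b = k - 1 (one pin) or a + b = k - 2 (two pins); an end removal gives a = 0.
By Sprague-Grundy, G(k) = mex{ G(a) XOR G(b) } over all these splits. G(0) = 0.
G(1): splits (0,0):0^0=0 -> mex({0}) = 1
G(2): splits (0,1):0^1=1 (0,0):0^0=0 -> mex({0, 1}) = 2
G(3): splits (0,2):0^2=2 (1,1):1^1=0 (0,1):0^1=1 -> mex({0, 1, 2}) = 3
G(4): splits (0,3):0^3=3 (1,2):1^2=3 (0,2):0^2=2 (1,1):1^1=0 -> mex({0, 2, 3}) = 1
G(5): splits (0,4):0^1=1 (1,3):1^3=2 (2,2):2^2=0 (0,3):0^3=3 (1,2):1^2=3 -> mex({0, 1, 2, 3}) = 4
Therefore G(5) = 4.

4


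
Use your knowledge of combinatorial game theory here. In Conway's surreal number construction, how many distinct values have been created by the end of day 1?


Day 0: {|} = 0 is born. Count = 1.
Day n: the number of surreal numbers born by day n is 2^(n+1) - 1.
By day 0: 2^1 - 1 = 1
By day 1: 2^2 - 1 = 3
By day 1: 3 surreal numbers.

3


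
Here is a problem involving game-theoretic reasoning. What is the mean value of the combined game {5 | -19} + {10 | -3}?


G1 = {5 | -19}, G2 = {10 | -3}
Each is a switch {a | b} with numbers a > b; its mean value is (a + b)/2, and mean value is additive over game sums: m(G1 + G2) = m(G1) + m(G2).
Mean of G1 = (5 + (-19))/2 = -14/2 = -7
Mean of G2 = (10 + (-3))/2 = 7/2 = 7/2
Mean of G1 + G2 = -7 + 7/2 = -7/2

-7/2


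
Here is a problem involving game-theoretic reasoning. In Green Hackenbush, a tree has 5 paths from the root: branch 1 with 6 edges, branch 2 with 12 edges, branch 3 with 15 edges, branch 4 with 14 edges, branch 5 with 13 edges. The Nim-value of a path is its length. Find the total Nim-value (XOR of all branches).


The tree has 5 branches from the ground vertex.
In Green Hackenbush, the Nim-value of a simple path of length k is k.
Branch 1: length 6, Nim-value = 6
Branch 2: length 12, Nim-value = 12
Branch 3: length 15, Nim-value = 15
Branch 4: length 14, Nim-value = 14
Branch 5: length 13, Nim-value = 13
Total Nim-value = XOR of all branch values:
0 XOR 6 = 6
6 XOR 12 = 10
10 XOR 15 = 5
5 XOR 14 = 11
11 XOR 13 = 6
Nim-value of the tree = 6

6


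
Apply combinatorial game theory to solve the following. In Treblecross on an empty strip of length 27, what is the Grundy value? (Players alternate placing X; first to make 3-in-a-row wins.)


Treblecross: place X on empty cells; 3-in-a-row wins.
Playing within two cells of an existing X lets the opponent win at once, so sensible play treats the cells i-2..i+2 around each X as dead. The player left with no safe cell loses, so this is a normal-play take-away game on strips of safe cells.
Placing X at cell i (0-indexed) of a strip of k safe cells leaves independent strips of sizes max(0, i-2) and max(0, k-i-3). Hence G(k) = mex{ G(max(0,i-2)) XOR G(max(0,k-i-3)) : 0 <= i < k }, with G(0) = 0.
G(1): splits (0,0):0^0=0 -> mex({0}) = 1
G(2): splits (0,0):0^0=0 -> mex({0}) = 1
G(3): splits (0,0):0^0=0 -> mex({0}) = 1
G(4): splits (0,1):0^1=1 (0,0):0^0=0 -> mex({0, 1}) = 2
G(5): splits (0,2):0^1=1 (0,1):0^1=1 (0,0):0^0=0 -> mex({0, 1}) = 2
G(6) = mex({1}) = 0
G(7) = mex({0, 1, 2}) = 3
G(8) = mex({0, 1, 2}) = 3
G(9) = mex({0, 2}) = 1
G(10) = mex({0, 2, 3}) = 1
G(11) = mex({0, 3}) = 1
G(12) = mex({1, 3}) = 0
G(13) = mex({0, 1, 2, 3}) = 4
G(14) = mex({0, 1, 2}) = 3
G(15) = mex({0, 1, 2}) = 3
G(16) = mex({0, 1, 2, 4}) = 3
G(17) = mex({0, 1, 3, 4}) = 2
G(18) = mex({0, 1, 3, 4}) = 2
G(19) = mex({0, 1, 3, 5}) = 2
G(20) = mex({0, 1, 2, 3, 5}) = 4
G(21) = mex({0, 1, 2, 3, 5}) = 4
G(22) = mex({1, 2, 6}) = 0
G(23) = mex({0, 1, 2, 3, 4, 6}) = 5
G(24) = mex({0, 1, 2, 3, 4}) = 5
G(25) = mex({0, 1, 3, 4, 7}) = 2
G(26) = mex({0, 1, 3, 4, 5, 7}) = 2
G(27) = mex({0, 1, 3, 5}) = 2
Therefore G(27) = 2.

2


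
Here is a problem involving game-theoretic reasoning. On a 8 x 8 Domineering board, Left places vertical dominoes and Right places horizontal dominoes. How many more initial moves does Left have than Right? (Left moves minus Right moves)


Board is 8 x 8 (rows x cols).
Left (vertical) placements: (rows-1) * cols = 7 * 8 = 56
Right (horizontal) placements: rows * (cols-1) = 8 * 7 = 56
Advantage = Left - Right = 56 - 56 = 0

0


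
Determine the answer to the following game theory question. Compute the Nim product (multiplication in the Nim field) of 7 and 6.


Nim multiplication is bilinear over XOR: (u XOR v) * w = (u*w) XOR (v*w).
So we split each operand into its bit components and XOR the pairwise Nim products.
7 = 1 + 2 + 4 (as XOR of powers of 2).
6 = 2 + 4 (as XOR of powers of 2).
Using the standard Nim-product table on single bits:
  2*2 = 3,   2*4 = 8,   2*8 = 12,
  4*4 = 6,   4*8 = 11,  8*8 = 13,
and  1*x = x (identity), k*l = l*k (commutative).
Pairwise Nim products:
  1 * 2 = 2
  1 * 4 = 4
  2 * 2 = 3
  2 * 4 = 8
  4 * 2 = 8
  4 * 4 = 6
XOR them: 2 XOR 4 XOR 3 XOR 8 XOR 8 XOR 6 = 3.
Result: 7 * 6 = 3 (in Nim).

3


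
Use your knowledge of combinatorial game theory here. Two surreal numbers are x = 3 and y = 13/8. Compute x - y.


x = 3, y = 13/8
Converting to common denominator: 8
x = 24/8, y = 13/8
x - y = 3 - 13/8 = 11/8

11/8


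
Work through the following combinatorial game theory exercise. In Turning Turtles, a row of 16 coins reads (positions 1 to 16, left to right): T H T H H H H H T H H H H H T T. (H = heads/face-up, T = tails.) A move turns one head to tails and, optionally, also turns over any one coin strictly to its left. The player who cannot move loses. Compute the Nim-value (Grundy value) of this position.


Coins: T H T H H H H H T H H H H H T T
Key fact: a single head at position k behaves exactly like a Nim heap of size k (turning it to T and optionally flipping a coin at j < k corresponds to moving the heap from k to j, or to 0), and heads combine as a disjunctive sum (two heads at the same place would cancel, matching j XOR j = 0). So the Nim-value is the XOR of the 1-indexed positions of the heads.
Face-up positions (1-indexed): [2, 4, 5, 6, 7, 8, 10, 11, 12, 13, 14]
XOR 0 with 2: 0 XOR 2 = 2
XOR 2 with 4: 2 XOR 4 = 6
XOR 6 with 5: 6 XOR 5 = 3
XOR 3 with 6: 3 XOR 6 = 5
XOR 5 with 7: 5 XOR 7 = 2
XOR 2 with 8: 2 XOR 8 = 10
XOR 10 with 10: 10 XOR 10 = 0
XOR 0 with 11: 0 XOR 11 = 11
XOR 11 with 12: 11 XOR 12 = 7
XOR 7 with 13: 7 XOR 13 = 10
XOR 10 with 14: 10 XOR 14 = 4
Nim-value = 4

4


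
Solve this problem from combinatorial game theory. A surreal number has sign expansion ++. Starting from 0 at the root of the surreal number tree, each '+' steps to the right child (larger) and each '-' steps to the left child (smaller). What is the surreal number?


Sign expansion: ++
Rule: track bounds (lo, hi), initially (-inf, +inf). On '+', the current value becomes lo and we move to the simplest number in (value, hi): value + 1 if hi = +inf, otherwise the midpoint (value + hi)/2. On '-', the current value becomes hi and we move to value - 1 if lo = -inf, otherwise the midpoint (lo + value)/2.
Start at 0.
Step 1: sign = +, move right. Bounds: (0, +inf). Value = 1
Step 2: sign = +, move right. Bounds: (1, +inf). Value = 2
The surreal number with sign expansion ++ is 2.

2


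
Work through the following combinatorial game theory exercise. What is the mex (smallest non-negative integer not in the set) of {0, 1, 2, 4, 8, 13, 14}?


Set = {0, 1, 2, 4, 8, 13, 14}
0 is in the set.
1 is in the set.
2 is in the set.
3 is NOT in the set. This is the mex.
mex = 3

3


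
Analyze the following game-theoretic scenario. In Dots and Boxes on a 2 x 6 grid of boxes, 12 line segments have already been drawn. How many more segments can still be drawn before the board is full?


Grid: 2 x 6 boxes, i.e. 3 rows and 7 columns of dots.
Horizontal edges: (rows + 1) * cols = 3 * 6 = 18
Vertical edges: rows * (cols + 1) = 2 * 7 = 14
Total edges: 18 + 14 = 32
Edges drawn: 12
Remaining: 32 - 12 = 20

20


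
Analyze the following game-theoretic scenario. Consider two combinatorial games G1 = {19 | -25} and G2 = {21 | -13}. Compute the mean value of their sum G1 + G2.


G1 = {19 | -25}, G2 = {21 | -13}
Each is a switch {a | b} with numbers a > b; its mean value is (a + b)/2, and mean value is additive over game sums: m(G1 + G2) = m(G1) + m(G2).
Mean of G1 = (19 + (-25))/2 = -6/2 = -3
Mean of G2 = (21 + (-13))/2 = 8/2 = 4
Mean of G1 + G2 = -3 + 4 = 1

1


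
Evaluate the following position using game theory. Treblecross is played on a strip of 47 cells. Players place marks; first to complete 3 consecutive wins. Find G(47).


Treblecross: place X on empty cells; 3-in-a-row wins.
Playing within two cells of an existing X lets the opponent win at once, so sensible play treats the cells i-2..i+2 around each X as dead. The player left with no safe cell loses, so this is a normal-play take-away game on strips of safe cells.
Placing X at cell i (0-indexed) of a strip of k safe cells leaves independent strips of sizes max(0, i-2) and max(0, k-i-3). Hence G(k) = mex{ G(max(0,i-2)) XOR G(max(0,k-i-3)) : 0 <= i < k }, with G(0) = 0.
G(1): splits (0,0):0^0=0 -> mex({0}) = 1
G(2): splits (0,0):0^0=0 -> mex({0}) = 1
G(3): splits (0,0):0^0=0 -> mex({0}) = 1
G(4): splits (0,1):0^1=1 (0,0):0^0=0 -> mex({0, 1}) = 2
G(5): splits (0,2):0^1=1 (0,1):0^1=1 (0,0):0^0=0 -> mex({0, 1}) = 2
G(6) = mex({1}) = 0
G(7) = mex({0, 1, 2}) = 3
G(8) = mex({0, 1, 2}) = 3
G(9) = mex({0, 2}) = 1
G(10) = mex({0, 2, 3}) = 1
G(11) = mex({0, 3}) = 1
G(12) = mex({1, 3}) = 0
G(13) = mex({0, 1, 2, 3}) = 4
G(14) = mex({0, 1, 2}) = 3
G(15) = mex({0, 1, 2}) = 3
G(16) = mex({0, 1, 2, 4}) = 3
G(17) = mex({0, 1, 3, 4}) = 2
G(18) = mex({0, 1, 3, 4}) = 2
G(19) = mex({0, 1, 3, 5}) = 2
G(20) = mex({0, 1, 2, 3, 5}) = 4
G(21) = mex({0, 1, 2, 3, 5}) = 4
G(22) = mex({1, 2, 6}) = 0
G(23) = mex({0, 1, 2, 3, 4, 6}) = 5
G(24) = mex({0, 1, 2, 3, 4}) = 5
G(25) = mex({0, 1, 3, 4, 7}) = 2
G(26) = mex({0, 1, 3, 4, 5, 7}) = 2
G(27) = mex({0, 1, 3, 5}) = 2
G(28) = mex({0, 1, 2, 5}) = 3
G(29) = mex({0, 1, 2, 4, 5, 6}) = 3
G(30) = mex({1, 2, 4, 6}) = 0
G(31) = mex({0, 1, 2, 3, 4, 6}) = 5
G(32) = mex({1, 2, 3, 4, 7}) = 0
G(33) = mex({0, 3, 7}) = 1
G(34) = mex({0, 2, 3, 5, 7}) = 1
G(35) = mex({0, 2, 3, 5, 6}) = 1
G(36) = mex({0, 1, 2, 5, 6}) = 3
G(37) = mex({0, 1, 2, 4, 5, 6}) = 3
G(38) = mex({0, 1, 2, 4}) = 3
G(39) = mex({0, 1, 2, 3, 4, 7}) = 5
G(40) = mex({0, 1, 2, 3, 4, 5, 7}) = 6
G(41) = mex({0, 1, 2, 3, 5, 7}) = 4
G(42) = mex({0, 1, 2, 3, 5, 6, 7}) = 4
G(43) = mex({0, 2, 3, 5, 6}) = 1
G(44) = mex({1, 2, 3, 4, 5, 6}) = 0
G(45) = mex({0, 1, 2, 3, 4, 6, 7}) = 5
G(46) = mex({0, 1, 2, 3, 4, 7}) = 5
G(47) = mex({0, 1, 2, 3, 4, 5, 7}) = 6
Therefore G(47) = 6.

6


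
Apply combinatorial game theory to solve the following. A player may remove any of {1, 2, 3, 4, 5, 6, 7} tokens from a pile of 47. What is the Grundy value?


The subtraction set is S = {1, 2, 3, 4, 5, 6, 7}.
G(k) = mex{ G(k - s) : s in S, s <= k }. We compute iteratively: G(0) = 0.
G(1) = mex({0}) = 1
G(2) = mex({0, 1}) = 2
G(3) = mex({0, 1, 2}) = 3
G(4) = mex({0, 1, 2, 3}) = 4
G(5) = mex({0, 1, 2, 3, 4}) = 5
G(6) = mex({0, 1, 2, 3, 4, 5}) = 6
G(7) = mex({0, 1, 2, 3, 4, 5, 6}) = 7
G(8) = mex({1, 2, 3, 4, 5, 6, 7}) = 0
G(9) = mex({0, 2, 3, 4, 5, 6, 7}) = 1
G(10) = mex({0, 1, 3, 4, 5, 6, 7}) = 2
G(11) = mex({0, 1, 2, 4, 5, 6, 7}) = 3
G(12) = mex({0, 1, 2, 3, 5, 6, 7}) = 4
G(13) = mex({0, 1, 2, 3, 4, 6, 7}) = 5
G(14) = mex({0, 1, 2, 3, 4, 5, 7}) = 6
Observe that G(8)..G(14) = 0, 1, 2, 3, 4, 5, 6 repeats G(0)..G(6) = 0, 1, 2, 3, 4, 5, 6.
For k >= max(S) = 7, G(k) is determined by the previous 7 values G(k-7)..G(k-1); a window of 7 consecutive values has recurred shifted by 8, so by induction G(k + 8) = G(k) for all k >= 0: the sequence is periodic from the start with period 8.
One period: G(0..7) = 0, 1, 2, 3, 4, 5, 6, 7.
47 mod 8 = 7, so G(47) = G(7) = 7.

7


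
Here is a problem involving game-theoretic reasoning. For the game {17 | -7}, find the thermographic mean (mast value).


Game = {17 | -7}, a switch {a | b} with numbers a > b.
Its thermograph has left wall a - t and right wall b + t, which meet at t = (a - b)/2, where both equal (a + b)/2. So the mast (mean value) is at (a + b)/2.
Mean = (17 + (-7))/2 = 10/2 = 5

5


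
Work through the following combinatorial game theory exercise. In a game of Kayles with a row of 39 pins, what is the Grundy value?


Kayles: a move removes 1 or 2 adjacent pins from a contiguous row.
Removing pins from a row of k leaves two independent rows (a, b) with a + b = k - 1 (one pin) or a + b = k - 2 (two pins); an end removal gives a = 0.
By Sprague-Grundy, G(k) = mex{ G(a) XOR G(b) } over all these splits. G(0) = 0.
G(1): splits (0,0):0^0=0 -> mex({0}) = 1
G(2): splits (0,1):0^1=1 (0,0):0^0=0 -> mex({0, 1}) = 2
G(3): splits (0,2):0^2=2 (1,1):1^1=0 (0,1):0^1=1 -> mex({0, 1, 2}) = 3
G(4): splits (0,3):0^3=3 (1,2):1^2=3 (0,2):0^2=2 (1,1):1^1=0 -> mex({0, 2, 3}) = 1
G(5): splits (0,4):0^1=1 (1,3):1^3=2 (2,2):2^2=0 (0,3):0^3=3 (1,2):1^2=3 -> mex({0, 1, 2, 3}) = 4
G(6) = mex({0, 1, 2, 4}) = 3
G(7) = mex({0, 1, 3, 4, 5}) = 2
G(8) = mex({0, 2, 3, 5, 6}) = 1
G(9) = mex({0, 1, 2, 3, 6, 7}) = 4
G(10) = mex({0, 1, 3, 4, 5, 7}) = 2
G(11) = mex({0, 1, 2, 3, 4, 5}) = 6
G(12) = mex({0, 1, 2, 3, 5, 6, 7}) = 4
G(13) = mex({0, 2, 3, 4, 6, 7}) = 1
G(14) = mex({0, 1, 4, 5, 6, 7}) = 2
G(15) = mex({0, 1, 2, 3, 4, 5, 6}) = 7
G(16) = mex({0, 2, 3, 5, 6, 7}) = 1
G(17) = mex({0, 1, 2, 3, 5, 6, 7}) = 4
G(18) = mex({0, 1, 2, 4, 5, 6}) = 3
G(19) = mex({0, 1, 3, 4, 5, 7}) = 2
G(20) = mex({0, 2, 3, 4, 5, 6, 7}) = 1
G(21) = mex({0, 1, 2, 3, 5, 6, 7}) = 4
G(22) = mex({0, 1, 2, 3, 4, 5, 7}) = 6
G(23) = mex({0, 1, 2, 3, 4, 5, 6}) = 7
G(24) = mex({0, 1, 2, 3, 5, 6, 7}) = 4
G(25) = mex({0, 2, 3, 4, 6, 7}) = 1
G(26) = mex({0, 1, 3, 4, 5, 6, 7}) = 2
G(27) = mex({0, 1, 2, 3, 4, 5, 6, 7}) = 8
G(28) = mex({0, 1, 2, 3, 4, 6, 7, 8}) = 5
G(29) = mex({0, 1, 2, 3, 5, 6, 7, 8, 9}) = 4
G(30) = mex({0, 1, 2, 3, 4, 5, 6, 9, 10}) = 7
G(31) = mex({0, 1, 3, 4, 5, 7, 10, 11}) = 2
G(32) = mex({0, 2, 3, 4, 5, 6, 7, 9, 11}) = 1
G(33) = mex({0, 1, 2, 3, 4, 5, 6, 7, 9, 12}) = 8
G(34) = mex({0, 1, 2, 3, 4, 5, 7, 8, 11, 12}) = 6
G(35) = mex({0, 1, 2, 3, 4, 5, 6, 8, 9, 10, 11}) = 7
G(36) = mex({0, 1, 2, 3, 5, 6, 7, 9, 10}) = 4
G(37) = mex({0, 2, 3, 4, 6, 7, 9, 10, 11, 12}) = 1
G(38) = mex({0, 1, 3, 4, 5, 6, 7, 9, 10, 11, 12}) = 2
G(39) = mex({0, 1, 2, 4, 5, 6, 7, 9, 10, 12, 14}) = 3
Therefore G(39) = 3.

3


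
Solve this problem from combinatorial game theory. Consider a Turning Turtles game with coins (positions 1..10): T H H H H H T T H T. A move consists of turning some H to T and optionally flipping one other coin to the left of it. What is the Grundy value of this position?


Coins: T H H H H H T T H T
Key fact: a single head at position k behaves exactly like a Nim heap of size k (turning it to T and optionally flipping a coin at j < k corresponds to moving the heap from k to j, or to 0), and heads combine as a disjunctive sum (two heads at the same place would cancel, matching j XOR j = 0). So the Nim-value is the XOR of the 1-indexed positions of the heads.
Face-up positions (1-indexed): [2, 3, 4, 5, 6, 9]
XOR 0 with 2: 0 XOR 2 = 2
XOR 2 with 3: 2 XOR 3 = 1
XOR 1 with 4: 1 XOR 4 = 5
XOR 5 with 5: 5 XOR 5 = 0
XOR 0 with 6: 0 XOR 6 = 6
XOR 6 with 9: 6 XOR 9 = 15
Nim-value = 15

15


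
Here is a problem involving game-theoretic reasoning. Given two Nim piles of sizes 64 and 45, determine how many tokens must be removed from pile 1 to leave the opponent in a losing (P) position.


Piles: 64 and 45
Current XOR: 64 XOR 45 = 109 (non-zero, so this is an N-position).
To make the XOR zero, we need to find a move that balances the piles.
For pile 1 (size 64): target = 64 XOR 109 = 45
We reduce pile 1 from 64 to 45.
Tokens removed: 64 - 45 = 19
Verification: 45 XOR 45 = 0

19


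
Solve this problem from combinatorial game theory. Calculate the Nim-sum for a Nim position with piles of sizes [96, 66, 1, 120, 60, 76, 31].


We need the XOR (exclusive or) of all pile sizes.
After XOR-ing pile 1 (size 96): 0 XOR 96 = 96
After XOR-ing pile 2 (size 66): 96 XOR 66 = 34
After XOR-ing pile 3 (size 1): 34 XOR 1 = 35
After XOR-ing pile 4 (size 120): 35 XOR 120 = 91
After XOR-ing pile 5 (size 60): 91 XOR 60 = 103
After XOR-ing pile 6 (size 76): 103 XOR 76 = 43
After XOR-ing pile 7 (size 31): 43 XOR 31 = 52
The Nim-value of this position is 52.

52


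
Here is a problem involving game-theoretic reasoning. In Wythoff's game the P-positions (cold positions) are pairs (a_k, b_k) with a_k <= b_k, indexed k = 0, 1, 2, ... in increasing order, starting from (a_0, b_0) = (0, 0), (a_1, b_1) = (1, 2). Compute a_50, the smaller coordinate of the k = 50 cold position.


By Wythoff's theorem, a_k = floor(k * phi) and b_k = floor(k * phi^2) = a_k + k, where phi = (1 + sqrt(5))/2 is the golden ratio.
phi = (1 + sqrt(5))/2 = 1.618034
k = 50
k * phi = 50 * 1.618034 = 80.901699
a_50 = floor(k * phi) = 80

80


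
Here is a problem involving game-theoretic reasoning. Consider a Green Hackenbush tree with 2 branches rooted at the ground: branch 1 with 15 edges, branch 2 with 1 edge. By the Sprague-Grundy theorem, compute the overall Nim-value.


The tree has 2 branches from the ground vertex.
In Green Hackenbush, the Nim-value of a simple path of length k is k.
Branch 1: length 15, Nim-value = 15
Branch 2: length 1, Nim-value = 1
Total Nim-value = XOR of all branch values:
0 XOR 15 = 15
15 XOR 1 = 14
Nim-value of the tree = 14

14


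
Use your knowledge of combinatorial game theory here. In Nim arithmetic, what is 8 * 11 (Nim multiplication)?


Nim multiplication is bilinear over XOR: (u XOR v) * w = (u*w) XOR (v*w).
So we split each operand into its bit components and XOR the pairwise Nim products.
8 = 8 (as XOR of powers of 2).
11 = 1 + 2 + 8 (as XOR of powers of 2).
Using the standard Nim-product table on single bits:
  2*2 = 3,   2*4 = 8,   2*8 = 12,
  4*4 = 6,   4*8 = 11,  8*8 = 13,
and  1*x = x (identity), k*l = l*k (commutative).
Pairwise Nim products:
  8 * 1 = 8
  8 * 2 = 12
  8 * 8 = 13
XOR them: 8 XOR 12 XOR 13 = 9.
Result: 8 * 11 = 9 (in Nim).

9


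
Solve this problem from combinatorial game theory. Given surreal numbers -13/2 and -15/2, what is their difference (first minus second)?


x = -13/2, y = -15/2
Converting to common denominator: 2
x = -13/2, y = -15/2
x - y = -13/2 - -15/2 = 1

1


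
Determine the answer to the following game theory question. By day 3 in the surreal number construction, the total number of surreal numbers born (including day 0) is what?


Day 0: {|} = 0 is born. Count = 1.
Day n: the number of surreal numbers born by day n is 2^(n+1) - 1.
By day 0: 2^1 - 1 = 1
By day 1: 2^2 - 1 = 3
By day 2: 2^3 - 1 = 7
By day 3: 2^4 - 1 = 15
By day 3: 15 surreal numbers.

15


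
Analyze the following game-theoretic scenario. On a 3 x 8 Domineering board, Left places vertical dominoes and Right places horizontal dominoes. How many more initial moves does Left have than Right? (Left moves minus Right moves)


Board is 3 x 8 (rows x cols).
Left (vertical) placements: (rows-1) * cols = 2 * 8 = 16
Right (horizontal) placements: rows * (cols-1) = 3 * 7 = 21
Advantage = Left - Right = 16 - 21 = -5

-5


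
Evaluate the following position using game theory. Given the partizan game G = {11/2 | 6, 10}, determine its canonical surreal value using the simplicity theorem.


Left options: {11/2}, max = 11/2
Right options: {6, 10}, min = 6
All options are numbers and max(Left) < min(Right), so by the simplicity theorem the value is the simplest (earliest-born) number strictly between 11/2 and 6.
No integer lies strictly between 11/2 and 6, so the value is the dyadic rational m/2^k in the interval with the smallest k (then m odd); search k = 1, 2, ...:
Denominator 2: no odd multiple of 1/2 lies strictly between 11/2 and 6.
Denominator 4: 23/4 lies strictly between 11/2 and 6 -- found.
The simplest number in the interval is 23/4.
Game value = 23/4

23/4
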